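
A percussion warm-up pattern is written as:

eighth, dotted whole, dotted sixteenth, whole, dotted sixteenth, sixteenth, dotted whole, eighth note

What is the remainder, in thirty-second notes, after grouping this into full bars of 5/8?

4

One bar of 5/8 = 20 thirty-second notes.
Express everything in thirty-second notes: eighth = 4; dotted whole = 48; dotted sixteenth = 3; whole = 32; dotted sixteenth = 3; sixteenth = 2; dotted whole = 48; eighth note = 4.
Sum: 4 + 48 + 3 + 32 + 3 + 2 + 48 + 4 = 144.
144 ÷ 20 = 7 complete bars with 4 thirty-second notes remaining.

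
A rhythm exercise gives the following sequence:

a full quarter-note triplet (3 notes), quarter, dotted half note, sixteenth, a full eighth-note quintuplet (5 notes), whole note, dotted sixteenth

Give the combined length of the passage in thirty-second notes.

Express everything in thirty-second notes: a full quarter-note triplet (3 notes) (three triplet quarters span one half) = 16; quarter = 8; dotted half note = 24; sixteenth = 2; a full eighth-note quintuplet (5 notes) (five quintuplet eighths span one half) = 16; whole note = 32; dotted sixteenth = 3.
Adding: 16 + 8 + 24 + 2 + 16 + 32 + 3 = 101 thirty-second notes.

101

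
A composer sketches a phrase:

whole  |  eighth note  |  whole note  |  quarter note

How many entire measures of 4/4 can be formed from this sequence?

One bar of 4/4 = 8 eighth notes.
Working in eighth notes: whole = 8; eighth note = 1; whole note = 8; quarter note = 2.
Total: 8 + 1 + 8 + 2 = 19.
19 ÷ 8 = 2 complete bars with 3 left over.

2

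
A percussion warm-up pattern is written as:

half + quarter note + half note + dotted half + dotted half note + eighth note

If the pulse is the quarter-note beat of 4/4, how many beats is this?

One quarter-note beat = 2 eighth notes.
Each duration in eighth notes: half = 4; quarter note = 2; half note = 4; dotted half = 6; dotted half note = 6; eighth note = 1.
Total: 4 + 2 + 4 + 6 + 6 + 1 = 23.
23 ÷ 2 = 11.5 beats.

11.5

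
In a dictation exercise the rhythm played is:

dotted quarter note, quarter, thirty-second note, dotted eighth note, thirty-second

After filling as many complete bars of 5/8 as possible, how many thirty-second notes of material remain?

8

One bar of 5/8 = 20 thirty-second notes.
In thirty-second notes: dotted quarter note = 12; quarter = 8; thirty-second note = 1; dotted eighth note = 6; thirty-second = 1.
Altogether 12 + 8 + 1 + 6 + 1 = 28.
28 ÷ 20 = 1 complete bar with 8 thirty-second notes remaining.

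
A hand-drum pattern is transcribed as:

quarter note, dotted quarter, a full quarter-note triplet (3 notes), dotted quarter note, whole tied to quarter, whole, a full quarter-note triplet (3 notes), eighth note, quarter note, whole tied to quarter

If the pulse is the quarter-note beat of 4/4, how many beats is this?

One quarter-note beat = 2 eighth notes.
Express everything in eighth notes: quarter note = 2; dotted quarter = 3; a full quarter-note triplet (3 notes) (three triplet quarters span one half) = 4; dotted quarter note = 3; whole tied to quarter (whole + quarter) = 10; whole = 8; a full quarter-note triplet (3 notes) (three triplet quarters span one half) = 4; eighth note = 1; quarter note = 2; whole tied to quarter (whole + quarter) = 10.
Sum: 2 + 3 + 4 + 3 + 10 + 8 + 4 + 1 + 2 + 10 = 47.
47 ÷ 2 = 23.5 beats.

23.5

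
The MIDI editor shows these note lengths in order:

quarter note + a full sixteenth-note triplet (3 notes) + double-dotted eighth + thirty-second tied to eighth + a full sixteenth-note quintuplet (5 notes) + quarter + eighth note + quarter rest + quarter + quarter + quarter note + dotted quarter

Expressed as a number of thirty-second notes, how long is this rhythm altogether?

In thirty-second notes: quarter note = 8; a full sixteenth-note triplet (3 notes) (three triplet sixteenths span one eighth) = 4; double-dotted eighth = 7; thirty-second tied to eighth (thirty-second + eighth) = 5; a full sixteenth-note quintuplet (5 notes) (five quintuplet sixteenths span one quarter) = 8; quarter = 8; eighth note = 4; quarter rest = 8; quarter = 8; quarter = 8; quarter note = 8; dotted quarter = 12.
Adding: 8 + 4 + 7 + 5 + 8 + 8 + 4 + 8 + 8 + 8 + 8 + 12 = 88 thirty-second notes.

88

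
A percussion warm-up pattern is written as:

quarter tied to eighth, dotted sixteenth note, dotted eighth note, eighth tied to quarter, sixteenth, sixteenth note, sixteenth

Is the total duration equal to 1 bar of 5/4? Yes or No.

One bar of 5/4 = 40 thirty-second notes.
Convert each value to thirty-second notes: quarter tied to eighth (quarter + eighth) = 12; dotted sixteenth note = 3; dotted eighth note = 6; eighth tied to quarter (eighth + quarter) = 12; sixteenth = 2; sixteenth note = 2; sixteenth = 2.
Adding: 12 + 3 + 6 + 12 + 2 + 2 + 2 = 39.
39 falls short of 40, so the answer is No.

No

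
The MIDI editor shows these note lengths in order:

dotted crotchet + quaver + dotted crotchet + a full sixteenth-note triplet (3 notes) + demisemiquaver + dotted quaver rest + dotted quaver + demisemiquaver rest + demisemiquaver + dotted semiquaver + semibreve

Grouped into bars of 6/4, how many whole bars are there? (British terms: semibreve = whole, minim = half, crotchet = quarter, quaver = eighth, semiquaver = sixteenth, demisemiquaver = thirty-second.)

One bar of 6/4 = 48 thirty-second notes.
Working in thirty-second notes: dotted crotchet = 12; quaver = 4; dotted crotchet = 12; a full sixteenth-note triplet (3 notes) (three triplet sixteenths span one eighth) = 4; demisemiquaver = 1; dotted quaver rest = 6; dotted quaver = 6; demisemiquaver rest = 1; demisemiquaver = 1; dotted semiquaver = 3; semibreve = 32.
Altogether 12 + 4 + 12 + 4 + 1 + 6 + 6 + 1 + 1 + 3 + 32 = 82.
82 ÷ 48 = 1 complete bar with 34 left over.

1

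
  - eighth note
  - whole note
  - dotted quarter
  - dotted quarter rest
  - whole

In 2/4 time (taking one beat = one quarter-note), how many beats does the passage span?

11.5

One quarter-note beat = 2 eighth notes.
Convert each value to eighth notes: eighth note = 1; whole note = 8; dotted quarter = 3; dotted quarter rest = 3; whole = 8.
Adding: 1 + 8 + 3 + 3 + 8 = 23.
23 ÷ 2 = 11.5 beats.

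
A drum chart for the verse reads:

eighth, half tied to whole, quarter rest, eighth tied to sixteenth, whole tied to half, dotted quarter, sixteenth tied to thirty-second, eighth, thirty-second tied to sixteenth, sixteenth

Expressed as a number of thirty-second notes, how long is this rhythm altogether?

Convert each value to thirty-second notes: eighth = 4; half tied to whole (half + whole) = 48; quarter rest = 8; eighth tied to sixteenth (eighth + sixteenth) = 6; whole tied to half (whole + half) = 48; dotted quarter = 12; sixteenth tied to thirty-second (sixteenth + thirty-second) = 3; eighth = 4; thirty-second tied to sixteenth (thirty-second + sixteenth) = 3; sixteenth = 2.
Total: 4 + 48 + 8 + 6 + 48 + 12 + 3 + 4 + 3 + 2 = 138 thirty-second notes.

138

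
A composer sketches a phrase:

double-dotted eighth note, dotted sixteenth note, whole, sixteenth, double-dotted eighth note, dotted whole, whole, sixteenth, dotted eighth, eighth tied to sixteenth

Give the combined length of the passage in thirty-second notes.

145

Working in thirty-second notes: double-dotted eighth note = 7; dotted sixteenth note = 3; whole = 32; sixteenth = 2; double-dotted eighth note = 7; dotted whole = 48; whole = 32; sixteenth = 2; dotted eighth = 6; eighth tied to sixteenth (eighth + sixteenth) = 6.
Altogether 7 + 3 + 32 + 2 + 7 + 48 + 32 + 2 + 6 + 6 = 145 thirty-second notes.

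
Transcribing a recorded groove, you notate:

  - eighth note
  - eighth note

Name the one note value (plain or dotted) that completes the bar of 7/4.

The bar of 7/4 = 14 eighth notes.
Convert each value to eighth notes: eighth note = 1; eighth note = 1.
Sum: 1 + 1 = 2.
Remaining: 14 − 2 = 12 eighth notes, which is a dotted whole note.

dotted whole note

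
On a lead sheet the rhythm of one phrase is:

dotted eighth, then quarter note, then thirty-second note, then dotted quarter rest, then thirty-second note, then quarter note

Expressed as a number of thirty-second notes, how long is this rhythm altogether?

Convert each value to thirty-second notes: dotted eighth = 6; quarter note = 8; thirty-second note = 1; dotted quarter rest = 12; thirty-second note = 1; quarter note = 8.
Total: 6 + 8 + 1 + 12 + 1 + 8 = 36 thirty-second notes.

36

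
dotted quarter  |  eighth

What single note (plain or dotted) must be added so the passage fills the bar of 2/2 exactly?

The bar of 2/2 = 8 eighth notes.
Express everything in eighth notes: dotted quarter = 3; eighth = 1.
Adding: 3 + 1 = 4.
Remaining: 8 − 4 = 4 eighth notes, which is a half note.

half note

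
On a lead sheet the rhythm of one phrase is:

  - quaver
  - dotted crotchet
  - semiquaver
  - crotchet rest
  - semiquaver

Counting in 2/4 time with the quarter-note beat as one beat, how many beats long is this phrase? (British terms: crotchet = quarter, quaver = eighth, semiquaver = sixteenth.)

One quarter-note beat = 4 sixteenth notes.
In sixteenth notes: quaver = 2; dotted crotchet = 6; semiquaver = 1; crotchet rest = 4; semiquaver = 1.
Adding: 2 + 6 + 1 + 4 + 1 = 14.
14 ÷ 4 = 3.5 beats.

3.5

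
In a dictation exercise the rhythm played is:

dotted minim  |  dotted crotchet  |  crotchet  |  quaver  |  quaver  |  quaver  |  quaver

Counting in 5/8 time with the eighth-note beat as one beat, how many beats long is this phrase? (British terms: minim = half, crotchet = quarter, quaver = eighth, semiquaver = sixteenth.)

One eighth-note beat = 2 sixteenth notes.
Working in sixteenth notes: dotted minim = 12; dotted crotchet = 6; crotchet = 4; quaver = 2; quaver = 2; quaver = 2; quaver = 2.
Altogether 12 + 6 + 4 + 2 + 2 + 2 + 2 = 30.
30 ÷ 2 = 15 beats.

15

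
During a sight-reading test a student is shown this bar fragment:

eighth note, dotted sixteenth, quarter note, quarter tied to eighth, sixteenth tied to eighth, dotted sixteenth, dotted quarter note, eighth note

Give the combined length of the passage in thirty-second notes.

Express everything in thirty-second notes: eighth note = 4; dotted sixteenth = 3; quarter note = 8; quarter tied to eighth (quarter + eighth) = 12; sixteenth tied to eighth (sixteenth + eighth) = 6; dotted sixteenth = 3; dotted quarter note = 12; eighth note = 4.
Adding: 4 + 3 + 8 + 12 + 6 + 3 + 12 + 4 = 52 thirty-second notes.

52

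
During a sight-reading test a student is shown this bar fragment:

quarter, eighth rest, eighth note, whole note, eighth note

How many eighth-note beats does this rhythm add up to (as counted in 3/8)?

13

One eighth-note beat = 2 sixteenth notes.
Working in sixteenth notes: quarter = 4; eighth rest = 2; eighth note = 2; whole note = 16; eighth note = 2.
Adding: 4 + 2 + 2 + 16 + 2 = 26.
26 ÷ 2 = 13 beats.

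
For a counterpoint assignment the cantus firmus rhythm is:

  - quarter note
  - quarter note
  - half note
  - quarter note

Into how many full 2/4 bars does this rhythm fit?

2

One bar of 2/4 = 2 quarter notes.
Each duration in quarter notes: quarter note = 1; quarter note = 1; half note = 2; quarter note = 1.
Total: 1 + 1 + 2 + 1 = 5.
5 ÷ 2 = 2 complete bars with 1 left over.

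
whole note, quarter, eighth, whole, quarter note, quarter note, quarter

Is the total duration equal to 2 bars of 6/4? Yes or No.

One bar of 6/4 = 12 eighth notes, so 2 bars = 24.
Convert each value to eighth notes: whole note = 8; quarter = 2; eighth = 1; whole = 8; quarter note = 2; quarter note = 2; quarter = 2.
Sum: 8 + 2 + 1 + 8 + 2 + 2 + 2 = 25.
25 exceeds 24, so the answer is No.

No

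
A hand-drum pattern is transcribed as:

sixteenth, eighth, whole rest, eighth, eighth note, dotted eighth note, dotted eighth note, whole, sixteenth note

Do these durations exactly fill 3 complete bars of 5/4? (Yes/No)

One bar of 5/4 = 20 sixteenth notes, so 3 bars = 60.
Each duration in sixteenth notes: sixteenth = 1; eighth = 2; whole rest = 16; eighth = 2; eighth note = 2; dotted eighth note = 3; dotted eighth note = 3; whole = 16; sixteenth note = 1.
Adding: 1 + 2 + 16 + 2 + 2 + 3 + 3 + 16 + 1 = 46.
46 falls short of 60, so the answer is No.

No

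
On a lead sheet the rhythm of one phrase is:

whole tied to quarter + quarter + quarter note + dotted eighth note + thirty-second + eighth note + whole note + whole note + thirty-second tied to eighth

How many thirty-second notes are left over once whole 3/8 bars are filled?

One bar of 3/8 = 12 thirty-second notes.
Convert each value to thirty-second notes: whole tied to quarter (whole + quarter) = 40; quarter = 8; quarter note = 8; dotted eighth note = 6; thirty-second = 1; eighth note = 4; whole note = 32; whole note = 32; thirty-second tied to eighth (thirty-second + eighth) = 5.
Altogether 40 + 8 + 8 + 6 + 1 + 4 + 32 + 32 + 5 = 136.
136 ÷ 12 = 11 complete bars with 4 thirty-second notes remaining.

4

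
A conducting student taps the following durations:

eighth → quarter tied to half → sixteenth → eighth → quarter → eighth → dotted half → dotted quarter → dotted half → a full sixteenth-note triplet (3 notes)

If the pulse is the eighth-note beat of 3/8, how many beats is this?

One eighth-note beat = 2 sixteenth notes.
Working in sixteenth notes: eighth = 2; quarter tied to half (quarter + half) = 12; sixteenth = 1; eighth = 2; quarter = 4; eighth = 2; dotted half = 12; dotted quarter = 6; dotted half = 12; a full sixteenth-note triplet (3 notes) (three triplet sixteenths span one eighth) = 2.
Sum: 2 + 12 + 1 + 2 + 4 + 2 + 12 + 6 + 12 + 2 = 55.
55 ÷ 2 = 27.5 beats.

27.5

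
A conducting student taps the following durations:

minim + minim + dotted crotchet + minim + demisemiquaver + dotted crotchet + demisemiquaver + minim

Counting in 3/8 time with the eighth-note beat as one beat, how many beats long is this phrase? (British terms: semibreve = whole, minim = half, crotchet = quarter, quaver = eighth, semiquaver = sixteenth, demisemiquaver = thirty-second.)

22.5

One eighth-note beat = 4 thirty-second notes.
Express everything in thirty-second notes: minim = 16; minim = 16; dotted crotchet = 12; minim = 16; demisemiquaver = 1; dotted crotchet = 12; demisemiquaver = 1; minim = 16.
Sum: 16 + 16 + 12 + 16 + 1 + 12 + 1 + 16 = 90.
90 ÷ 4 = 22.5 beats.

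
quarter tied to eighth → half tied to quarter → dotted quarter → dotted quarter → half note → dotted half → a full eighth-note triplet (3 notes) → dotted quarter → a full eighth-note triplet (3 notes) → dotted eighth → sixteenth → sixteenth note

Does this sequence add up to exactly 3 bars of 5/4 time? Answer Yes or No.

No

One bar of 5/4 = 20 sixteenth notes, so 3 bars = 60.
Each duration in sixteenth notes: quarter tied to eighth (quarter + eighth) = 6; half tied to quarter (half + quarter) = 12; dotted quarter = 6; dotted quarter = 6; half note = 8; dotted half = 12; a full eighth-note triplet (3 notes) (three triplet eighths span one quarter) = 4; dotted quarter = 6; a full eighth-note triplet (3 notes) (three triplet eighths span one quarter) = 4; dotted eighth = 3; sixteenth = 1; sixteenth note = 1.
Total: 6 + 12 + 6 + 6 + 8 + 12 + 4 + 6 + 4 + 3 + 1 + 1 = 69.
69 exceeds 60, so the answer is No.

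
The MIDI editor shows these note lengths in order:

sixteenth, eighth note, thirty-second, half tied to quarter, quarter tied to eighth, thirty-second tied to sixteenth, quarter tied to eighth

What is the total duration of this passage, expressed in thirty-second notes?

58

Working in thirty-second notes: sixteenth = 2; eighth note = 4; thirty-second = 1; half tied to quarter (half + quarter) = 24; quarter tied to eighth (quarter + eighth) = 12; thirty-second tied to sixteenth (thirty-second + sixteenth) = 3; quarter tied to eighth (quarter + eighth) = 12.
Sum: 2 + 4 + 1 + 24 + 12 + 3 + 12 = 58 thirty-second notes.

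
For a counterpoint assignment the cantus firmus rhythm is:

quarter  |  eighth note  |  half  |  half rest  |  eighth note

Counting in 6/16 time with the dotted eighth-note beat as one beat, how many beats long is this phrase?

One dotted eighth-note beat = 3 sixteenth notes.
Each duration in sixteenth notes: quarter = 4; eighth note = 2; half = 8; half rest = 8; eighth note = 2.
Sum: 4 + 2 + 8 + 8 + 2 = 24.
24 ÷ 3 = 8 beats.

8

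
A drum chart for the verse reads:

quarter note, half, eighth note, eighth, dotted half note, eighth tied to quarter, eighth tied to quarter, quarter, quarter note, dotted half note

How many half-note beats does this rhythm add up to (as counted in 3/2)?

One half-note beat = 4 eighth notes.
Convert each value to eighth notes: quarter note = 2; half = 4; eighth note = 1; eighth = 1; dotted half note = 6; eighth tied to quarter (eighth + quarter) = 3; eighth tied to quarter (eighth + quarter) = 3; quarter = 2; quarter note = 2; dotted half note = 6.
Total: 2 + 4 + 1 + 1 + 6 + 3 + 3 + 2 + 2 + 6 = 30.
30 ÷ 4 = 7.5 beats.

7.5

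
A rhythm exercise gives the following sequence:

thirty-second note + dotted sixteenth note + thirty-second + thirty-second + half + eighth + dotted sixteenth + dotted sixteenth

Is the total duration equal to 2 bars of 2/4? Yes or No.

Yes

One bar of 2/4 = 16 thirty-second notes, so 2 bars = 32.
Express everything in thirty-second notes: thirty-second note = 1; dotted sixteenth note = 3; thirty-second = 1; thirty-second = 1; half = 16; eighth = 4; dotted sixteenth = 3; dotted sixteenth = 3.
Altogether 1 + 3 + 1 + 1 + 16 + 4 + 3 + 3 = 32.
32 equals 32, so the answer is Yes.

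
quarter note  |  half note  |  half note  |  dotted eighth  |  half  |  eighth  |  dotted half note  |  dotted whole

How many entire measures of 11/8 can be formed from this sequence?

3

One bar of 11/8 = 22 sixteenth notes.
Convert each value to sixteenth notes: quarter note = 4; half note = 8; half note = 8; dotted eighth = 3; half = 8; eighth = 2; dotted half note = 12; dotted whole = 24.
Total: 4 + 8 + 8 + 3 + 8 + 2 + 12 + 24 = 69.
69 ÷ 22 = 3 complete bars with 3 left over.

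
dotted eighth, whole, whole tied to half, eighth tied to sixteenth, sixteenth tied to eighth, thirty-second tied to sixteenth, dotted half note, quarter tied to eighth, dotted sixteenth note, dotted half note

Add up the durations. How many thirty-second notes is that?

164

Working in thirty-second notes: dotted eighth = 6; whole = 32; whole tied to half (whole + half) = 48; eighth tied to sixteenth (eighth + sixteenth) = 6; sixteenth tied to eighth (sixteenth + eighth) = 6; thirty-second tied to sixteenth (thirty-second + sixteenth) = 3; dotted half note = 24; quarter tied to eighth (quarter + eighth) = 12; dotted sixteenth note = 3; dotted half note = 24.
Adding: 6 + 32 + 48 + 6 + 6 + 3 + 24 + 12 + 3 + 24 = 164 thirty-second notes.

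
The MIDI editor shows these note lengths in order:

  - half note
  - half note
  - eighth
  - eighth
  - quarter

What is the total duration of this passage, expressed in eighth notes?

In eighth notes: half note = 4; half note = 4; eighth = 1; eighth = 1; quarter = 2.
Altogether 4 + 4 + 1 + 1 + 2 = 12 eighth notes.

12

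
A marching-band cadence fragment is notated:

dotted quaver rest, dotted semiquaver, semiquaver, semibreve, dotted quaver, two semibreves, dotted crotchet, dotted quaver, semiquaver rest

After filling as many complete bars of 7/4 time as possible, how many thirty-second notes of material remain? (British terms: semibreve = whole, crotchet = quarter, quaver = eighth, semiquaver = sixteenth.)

One bar of 7/4 = 56 thirty-second notes.
Working in thirty-second notes: dotted quaver rest = 6; dotted semiquaver = 3; semiquaver = 2; semibreve = 32; dotted quaver = 6; semibreve = 32; semibreve = 32; dotted crotchet = 12; dotted quaver = 6; semiquaver rest = 2.
Total: 6 + 3 + 2 + 32 + 6 + 32 + 32 + 12 + 6 + 2 = 133.
133 ÷ 56 = 2 complete bars with 21 thirty-second notes remaining.

21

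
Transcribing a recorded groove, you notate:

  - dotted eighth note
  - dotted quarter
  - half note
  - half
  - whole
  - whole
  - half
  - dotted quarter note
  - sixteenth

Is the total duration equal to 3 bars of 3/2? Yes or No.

Yes

One bar of 3/2 = 24 sixteenth notes, so 3 bars = 72.
In sixteenth notes: dotted eighth note = 3; dotted quarter = 6; half note = 8; half = 8; whole = 16; whole = 16; half = 8; dotted quarter note = 6; sixteenth = 1.
Altogether 3 + 6 + 8 + 8 + 16 + 16 + 8 + 6 + 1 = 72.
72 equals 72, so the answer is Yes.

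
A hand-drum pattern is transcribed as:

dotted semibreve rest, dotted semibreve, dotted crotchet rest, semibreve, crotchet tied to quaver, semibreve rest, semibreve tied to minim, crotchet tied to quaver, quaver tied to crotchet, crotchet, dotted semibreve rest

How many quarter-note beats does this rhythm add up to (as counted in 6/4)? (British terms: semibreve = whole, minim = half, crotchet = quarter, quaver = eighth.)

One quarter-note beat = 2 eighth notes.
Express everything in eighth notes: dotted semibreve rest = 12; dotted semibreve = 12; dotted crotchet rest = 3; semibreve = 8; crotchet tied to quaver (crotchet + quaver) = 3; semibreve rest = 8; semibreve tied to minim (semibreve + minim) = 12; crotchet tied to quaver (crotchet + quaver) = 3; quaver tied to crotchet (quaver + crotchet) = 3; crotchet = 2; dotted semibreve rest = 12.
Altogether 12 + 12 + 3 + 8 + 3 + 8 + 12 + 3 + 3 + 2 + 12 = 78.
78 ÷ 2 = 39 beats.

39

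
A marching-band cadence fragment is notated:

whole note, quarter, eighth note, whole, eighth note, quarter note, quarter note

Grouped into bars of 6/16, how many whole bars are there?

8

One bar of 6/16 = 3 eighth notes.
Express everything in eighth notes: whole note = 8; quarter = 2; eighth note = 1; whole = 8; eighth note = 1; quarter note = 2; quarter note = 2.
Sum: 8 + 2 + 1 + 8 + 1 + 2 + 2 = 24.
24 ÷ 3 = 8 complete bars with 0 left over.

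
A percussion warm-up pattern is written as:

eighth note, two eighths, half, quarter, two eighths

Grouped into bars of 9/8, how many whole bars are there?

One bar of 9/8 = 9 eighth notes.
Working in eighth notes: eighth note = 1; eighth = 1; eighth = 1; half = 4; quarter = 2; eighth = 1; eighth = 1.
Total: 1 + 1 + 1 + 4 + 2 + 1 + 1 = 11.
11 ÷ 9 = 1 complete bar with 2 left over.

1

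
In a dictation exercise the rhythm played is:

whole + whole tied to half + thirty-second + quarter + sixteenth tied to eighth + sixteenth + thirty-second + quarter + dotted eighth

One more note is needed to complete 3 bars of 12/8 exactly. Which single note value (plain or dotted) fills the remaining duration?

whole note

3 bars of 12/8 = 144 thirty-second notes.
Working in thirty-second notes: whole = 32; whole tied to half (whole + half) = 48; thirty-second = 1; quarter = 8; sixteenth tied to eighth (sixteenth + eighth) = 6; sixteenth = 2; thirty-second = 1; quarter = 8; dotted eighth = 6.
Altogether 32 + 48 + 1 + 8 + 6 + 2 + 1 + 8 + 6 = 112.
Remaining: 144 − 112 = 32 thirty-second notes, which is a whole note.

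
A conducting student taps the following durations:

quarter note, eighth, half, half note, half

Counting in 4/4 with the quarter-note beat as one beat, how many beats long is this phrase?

One quarter-note beat = 2 eighth notes.
Each duration in eighth notes: quarter note = 2; eighth = 1; half = 4; half note = 4; half = 4.
Total: 2 + 1 + 4 + 4 + 4 = 15.
15 ÷ 2 = 7.5 beats.

7.5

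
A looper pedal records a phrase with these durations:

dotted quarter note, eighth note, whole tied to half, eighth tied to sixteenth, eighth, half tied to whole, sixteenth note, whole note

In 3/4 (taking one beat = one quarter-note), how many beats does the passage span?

19.5

One quarter-note beat = 4 sixteenth notes.
Convert each value to sixteenth notes: dotted quarter note = 6; eighth note = 2; whole tied to half (whole + half) = 24; eighth tied to sixteenth (eighth + sixteenth) = 3; eighth = 2; half tied to whole (half + whole) = 24; sixteenth note = 1; whole note = 16.
Total: 6 + 2 + 24 + 3 + 2 + 24 + 1 + 16 = 78.
78 ÷ 4 = 19.5 beats.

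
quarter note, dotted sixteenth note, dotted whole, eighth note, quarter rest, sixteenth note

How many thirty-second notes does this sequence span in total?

Working in thirty-second notes: quarter note = 8; dotted sixteenth note = 3; dotted whole = 48; eighth note = 4; quarter rest = 8; sixteenth note = 2.
Sum: 8 + 3 + 48 + 4 + 8 + 2 = 73 thirty-second notes.

73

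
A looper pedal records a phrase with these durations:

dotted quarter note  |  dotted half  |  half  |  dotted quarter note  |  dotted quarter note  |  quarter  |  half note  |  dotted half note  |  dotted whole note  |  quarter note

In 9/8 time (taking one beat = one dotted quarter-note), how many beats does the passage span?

One dotted quarter-note beat = 3 eighth notes.
Each duration in eighth notes: dotted quarter note = 3; dotted half = 6; half = 4; dotted quarter note = 3; dotted quarter note = 3; quarter = 2; half note = 4; dotted half note = 6; dotted whole note = 12; quarter note = 2.
Adding: 3 + 6 + 4 + 3 + 3 + 2 + 4 + 6 + 12 + 2 = 45.
45 ÷ 3 = 15 beats.

15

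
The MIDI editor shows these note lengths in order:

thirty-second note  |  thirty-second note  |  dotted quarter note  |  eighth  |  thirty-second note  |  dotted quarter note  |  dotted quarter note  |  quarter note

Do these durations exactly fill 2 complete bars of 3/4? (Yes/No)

No

One bar of 3/4 = 24 thirty-second notes, so 2 bars = 48.
Express everything in thirty-second notes: thirty-second note = 1; thirty-second note = 1; dotted quarter note = 12; eighth = 4; thirty-second note = 1; dotted quarter note = 12; dotted quarter note = 12; quarter note = 8.
Altogether 1 + 1 + 12 + 4 + 1 + 12 + 12 + 8 = 51.
51 exceeds 48, so the answer is No.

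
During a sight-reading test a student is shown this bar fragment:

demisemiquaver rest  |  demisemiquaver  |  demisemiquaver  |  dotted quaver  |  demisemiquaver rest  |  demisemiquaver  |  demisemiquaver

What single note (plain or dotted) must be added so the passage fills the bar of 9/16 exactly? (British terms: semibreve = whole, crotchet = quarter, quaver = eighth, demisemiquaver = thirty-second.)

The bar of 9/16 = 18 thirty-second notes.
Convert each value to thirty-second notes: demisemiquaver rest = 1; demisemiquaver = 1; demisemiquaver = 1; dotted quaver = 6; demisemiquaver rest = 1; demisemiquaver = 1; demisemiquaver = 1.
Adding: 1 + 1 + 1 + 6 + 1 + 1 + 1 = 12.
Remaining: 18 − 12 = 6 thirty-second notes, which is a dotted eighth note.

dotted eighth note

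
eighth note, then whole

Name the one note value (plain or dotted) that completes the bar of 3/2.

dotted quarter note

The bar of 3/2 = 12 eighth notes.
Express everything in eighth notes: eighth note = 1; whole = 8.
Sum: 1 + 8 = 9.
Remaining: 12 − 9 = 3 eighth notes, which is a dotted quarter note.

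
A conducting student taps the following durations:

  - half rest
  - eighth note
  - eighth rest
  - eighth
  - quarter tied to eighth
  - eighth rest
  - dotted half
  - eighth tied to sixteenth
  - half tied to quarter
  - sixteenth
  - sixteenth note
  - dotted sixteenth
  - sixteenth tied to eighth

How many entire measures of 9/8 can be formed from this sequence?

One bar of 9/8 = 36 thirty-second notes.
Convert each value to thirty-second notes: half rest = 16; eighth note = 4; eighth rest = 4; eighth = 4; quarter tied to eighth (quarter + eighth) = 12; eighth rest = 4; dotted half = 24; eighth tied to sixteenth (eighth + sixteenth) = 6; half tied to quarter (half + quarter) = 24; sixteenth = 2; sixteenth note = 2; dotted sixteenth = 3; sixteenth tied to eighth (sixteenth + eighth) = 6.
Altogether 16 + 4 + 4 + 4 + 12 + 4 + 24 + 6 + 24 + 2 + 2 + 3 + 6 = 111.
111 ÷ 36 = 3 complete bars with 3 left over.

3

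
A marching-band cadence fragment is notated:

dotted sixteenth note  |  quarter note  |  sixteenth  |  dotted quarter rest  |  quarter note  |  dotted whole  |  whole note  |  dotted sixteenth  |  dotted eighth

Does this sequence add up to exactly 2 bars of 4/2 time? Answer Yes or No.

No

One bar of 4/2 = 64 thirty-second notes, so 2 bars = 128.
Each duration in thirty-second notes: dotted sixteenth note = 3; quarter note = 8; sixteenth = 2; dotted quarter rest = 12; quarter note = 8; dotted whole = 48; whole note = 32; dotted sixteenth = 3; dotted eighth = 6.
Sum: 3 + 8 + 2 + 12 + 8 + 48 + 32 + 3 + 6 = 122.
122 falls short of 128, so the answer is No.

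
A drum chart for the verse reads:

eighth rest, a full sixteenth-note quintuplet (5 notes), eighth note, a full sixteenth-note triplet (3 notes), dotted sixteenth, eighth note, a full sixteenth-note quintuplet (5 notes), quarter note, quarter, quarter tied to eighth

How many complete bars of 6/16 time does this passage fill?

One bar of 6/16 = 12 thirty-second notes.
In thirty-second notes: eighth rest = 4; a full sixteenth-note quintuplet (5 notes) (five quintuplet sixteenths span one quarter) = 8; eighth note = 4; a full sixteenth-note triplet (3 notes) (three triplet sixteenths span one eighth) = 4; dotted sixteenth = 3; eighth note = 4; a full sixteenth-note quintuplet (5 notes) (five quintuplet sixteenths span one quarter) = 8; quarter note = 8; quarter = 8; quarter tied to eighth (quarter + eighth) = 12.
Adding: 4 + 8 + 4 + 4 + 3 + 4 + 8 + 8 + 8 + 12 = 63.
63 ÷ 12 = 5 complete bars with 3 left over.

5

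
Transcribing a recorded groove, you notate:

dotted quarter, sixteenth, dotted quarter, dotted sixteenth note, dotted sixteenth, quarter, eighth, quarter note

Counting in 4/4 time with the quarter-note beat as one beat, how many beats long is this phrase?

One quarter-note beat = 8 thirty-second notes.
Working in thirty-second notes: dotted quarter = 12; sixteenth = 2; dotted quarter = 12; dotted sixteenth note = 3; dotted sixteenth = 3; quarter = 8; eighth = 4; quarter note = 8.
Adding: 12 + 2 + 12 + 3 + 3 + 8 + 4 + 8 = 52.
52 ÷ 8 = 6.5 beats.

6.5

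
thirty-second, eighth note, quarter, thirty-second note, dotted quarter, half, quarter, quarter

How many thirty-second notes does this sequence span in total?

Express everything in thirty-second notes: thirty-second = 1; eighth note = 4; quarter = 8; thirty-second note = 1; dotted quarter = 12; half = 16; quarter = 8; quarter = 8.
Adding: 1 + 4 + 8 + 1 + 12 + 16 + 8 + 8 = 58 thirty-second notes.

58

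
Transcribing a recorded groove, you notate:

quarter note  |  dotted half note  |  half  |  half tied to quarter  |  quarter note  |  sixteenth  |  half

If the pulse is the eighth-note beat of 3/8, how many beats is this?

24.5

One eighth-note beat = 2 sixteenth notes.
Working in sixteenth notes: quarter note = 4; dotted half note = 12; half = 8; half tied to quarter (half + quarter) = 12; quarter note = 4; sixteenth = 1; half = 8.
Total: 4 + 12 + 8 + 12 + 4 + 1 + 8 = 49.
49 ÷ 2 = 24.5 beats.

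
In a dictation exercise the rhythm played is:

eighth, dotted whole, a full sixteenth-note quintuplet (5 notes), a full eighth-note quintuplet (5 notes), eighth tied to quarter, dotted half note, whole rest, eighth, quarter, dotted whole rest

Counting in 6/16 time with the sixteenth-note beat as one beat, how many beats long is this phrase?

One sixteenth-note beat = 2 thirty-second notes.
Working in thirty-second notes: eighth = 4; dotted whole = 48; a full sixteenth-note quintuplet (5 notes) (five quintuplet sixteenths span one quarter) = 8; a full eighth-note quintuplet (5 notes) (five quintuplet eighths span one half) = 16; eighth tied to quarter (eighth + quarter) = 12; dotted half note = 24; whole rest = 32; eighth = 4; quarter = 8; dotted whole rest = 48.
Altogether 4 + 48 + 8 + 16 + 12 + 24 + 32 + 4 + 8 + 48 = 204.
204 ÷ 2 = 102 beats.

102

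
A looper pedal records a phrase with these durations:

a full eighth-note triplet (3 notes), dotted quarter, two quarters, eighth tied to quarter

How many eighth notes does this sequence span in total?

12

Working in eighth notes: a full eighth-note triplet (3 notes) (three triplet eighths span one quarter) = 2; dotted quarter = 3; quarter = 2; quarter = 2; eighth tied to quarter (eighth + quarter) = 3.
Altogether 2 + 3 + 2 + 2 + 3 = 12 eighth notes.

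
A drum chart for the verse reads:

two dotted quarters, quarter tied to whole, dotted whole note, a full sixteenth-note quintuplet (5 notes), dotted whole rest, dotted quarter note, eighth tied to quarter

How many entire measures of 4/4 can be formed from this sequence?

6

One bar of 4/4 = 8 eighth notes.
Each duration in eighth notes: dotted quarter = 3; dotted quarter = 3; quarter tied to whole (quarter + whole) = 10; dotted whole note = 12; a full sixteenth-note quintuplet (5 notes) (five quintuplet sixteenths span one quarter) = 2; dotted whole rest = 12; dotted quarter note = 3; eighth tied to quarter (eighth + quarter) = 3.
Total: 3 + 3 + 10 + 12 + 2 + 12 + 3 + 3 = 48.
48 ÷ 8 = 6 complete bars with 0 left over.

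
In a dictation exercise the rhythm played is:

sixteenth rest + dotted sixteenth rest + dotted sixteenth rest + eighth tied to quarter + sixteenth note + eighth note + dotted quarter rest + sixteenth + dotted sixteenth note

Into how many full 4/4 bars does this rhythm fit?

One bar of 4/4 = 32 thirty-second notes.
Express everything in thirty-second notes: sixteenth rest = 2; dotted sixteenth rest = 3; dotted sixteenth rest = 3; eighth tied to quarter (eighth + quarter) = 12; sixteenth note = 2; eighth note = 4; dotted quarter rest = 12; sixteenth = 2; dotted sixteenth note = 3.
Adding: 2 + 3 + 3 + 12 + 2 + 4 + 12 + 2 + 3 = 43.
43 ÷ 32 = 1 complete bar with 11 left over.

1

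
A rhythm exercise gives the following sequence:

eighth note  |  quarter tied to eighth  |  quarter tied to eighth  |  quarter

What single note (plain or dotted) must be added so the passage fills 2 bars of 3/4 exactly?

dotted quarter note

2 bars of 3/4 = 12 eighth notes.
In eighth notes: eighth note = 1; quarter tied to eighth (quarter + eighth) = 3; quarter tied to eighth (quarter + eighth) = 3; quarter = 2.
Total: 1 + 3 + 3 + 2 = 9.
Remaining: 12 − 9 = 3 eighth notes, which is a dotted quarter note.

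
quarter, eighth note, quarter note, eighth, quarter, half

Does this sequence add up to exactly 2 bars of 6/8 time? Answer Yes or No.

One bar of 6/8 = 6 eighth notes, so 2 bars = 12.
Convert each value to eighth notes: quarter = 2; eighth note = 1; quarter note = 2; eighth = 1; quarter = 2; half = 4.
Sum: 2 + 1 + 2 + 1 + 2 + 4 = 12.
12 equals 12, so the answer is Yes.

Yes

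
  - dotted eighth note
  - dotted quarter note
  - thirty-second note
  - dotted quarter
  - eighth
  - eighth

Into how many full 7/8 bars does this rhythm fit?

1

One bar of 7/8 = 28 thirty-second notes.
Working in thirty-second notes: dotted eighth note = 6; dotted quarter note = 12; thirty-second note = 1; dotted quarter = 12; eighth = 4; eighth = 4.
Altogether 6 + 12 + 1 + 12 + 4 + 4 = 39.
39 ÷ 28 = 1 complete bar with 11 left over.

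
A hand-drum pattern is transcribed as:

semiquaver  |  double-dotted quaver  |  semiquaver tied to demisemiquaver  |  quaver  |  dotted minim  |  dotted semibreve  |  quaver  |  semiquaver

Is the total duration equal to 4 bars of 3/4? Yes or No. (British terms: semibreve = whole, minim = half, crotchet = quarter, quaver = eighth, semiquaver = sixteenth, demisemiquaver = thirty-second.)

One bar of 3/4 = 24 thirty-second notes, so 4 bars = 96.
Convert each value to thirty-second notes: semiquaver = 2; double-dotted quaver = 7; semiquaver tied to demisemiquaver (semiquaver + demisemiquaver) = 3; quaver = 4; dotted minim = 24; dotted semibreve = 48; quaver = 4; semiquaver = 2.
Total: 2 + 7 + 3 + 4 + 24 + 48 + 4 + 2 = 94.
94 falls short of 96, so the answer is No.

No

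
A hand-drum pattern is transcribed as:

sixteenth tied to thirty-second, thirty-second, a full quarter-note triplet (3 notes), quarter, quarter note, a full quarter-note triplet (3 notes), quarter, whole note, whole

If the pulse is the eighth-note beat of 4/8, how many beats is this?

31

One eighth-note beat = 4 thirty-second notes.
Working in thirty-second notes: sixteenth tied to thirty-second (sixteenth + thirty-second) = 3; thirty-second = 1; a full quarter-note triplet (3 notes) (three triplet quarters span one half) = 16; quarter = 8; quarter note = 8; a full quarter-note triplet (3 notes) (three triplet quarters span one half) = 16; quarter = 8; whole note = 32; whole = 32.
Total: 3 + 1 + 16 + 8 + 8 + 16 + 8 + 32 + 32 = 124.
124 ÷ 4 = 31 beats.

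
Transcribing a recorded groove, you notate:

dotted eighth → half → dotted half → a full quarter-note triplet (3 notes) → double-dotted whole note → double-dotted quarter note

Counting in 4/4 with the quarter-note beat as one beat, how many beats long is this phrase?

One quarter-note beat = 4 sixteenth notes.
In sixteenth notes: dotted eighth = 3; half = 8; dotted half = 12; a full quarter-note triplet (3 notes) (three triplet quarters span one half) = 8; double-dotted whole note = 28; double-dotted quarter note = 7.
Altogether 3 + 8 + 12 + 8 + 28 + 7 = 66.
66 ÷ 4 = 16.5 beats.

16.5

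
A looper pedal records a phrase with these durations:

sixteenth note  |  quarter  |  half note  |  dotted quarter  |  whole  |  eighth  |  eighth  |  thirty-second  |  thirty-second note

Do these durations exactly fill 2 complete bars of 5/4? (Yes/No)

Yes

One bar of 5/4 = 40 thirty-second notes, so 2 bars = 80.
Express everything in thirty-second notes: sixteenth note = 2; quarter = 8; half note = 16; dotted quarter = 12; whole = 32; eighth = 4; eighth = 4; thirty-second = 1; thirty-second note = 1.
Total: 2 + 8 + 16 + 12 + 32 + 4 + 4 + 1 + 1 = 80.
80 equals 80, so the answer is Yes.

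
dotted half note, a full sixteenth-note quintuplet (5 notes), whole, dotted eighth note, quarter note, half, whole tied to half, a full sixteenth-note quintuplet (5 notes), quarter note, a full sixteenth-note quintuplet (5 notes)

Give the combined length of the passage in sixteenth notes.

Convert each value to sixteenth notes: dotted half note = 12; a full sixteenth-note quintuplet (5 notes) (five quintuplet sixteenths span one quarter) = 4; whole = 16; dotted eighth note = 3; quarter note = 4; half = 8; whole tied to half (whole + half) = 24; a full sixteenth-note quintuplet (5 notes) (five quintuplet sixteenths span one quarter) = 4; quarter note = 4; a full sixteenth-note quintuplet (5 notes) (five quintuplet sixteenths span one quarter) = 4.
Sum: 12 + 4 + 16 + 3 + 4 + 8 + 24 + 4 + 4 + 4 = 83 sixteenth notes.

83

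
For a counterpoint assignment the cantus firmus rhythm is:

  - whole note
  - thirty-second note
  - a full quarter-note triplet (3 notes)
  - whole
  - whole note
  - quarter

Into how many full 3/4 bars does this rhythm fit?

One bar of 3/4 = 24 thirty-second notes.
Express everything in thirty-second notes: whole note = 32; thirty-second note = 1; a full quarter-note triplet (3 notes) (three triplet quarters span one half) = 16; whole = 32; whole note = 32; quarter = 8.
Total: 32 + 1 + 16 + 32 + 32 + 8 = 121.
121 ÷ 24 = 5 complete bars with 1 left over.

5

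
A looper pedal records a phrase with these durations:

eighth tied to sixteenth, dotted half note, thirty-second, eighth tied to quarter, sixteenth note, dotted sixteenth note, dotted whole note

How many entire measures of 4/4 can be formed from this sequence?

3

One bar of 4/4 = 32 thirty-second notes.
Express everything in thirty-second notes: eighth tied to sixteenth (eighth + sixteenth) = 6; dotted half note = 24; thirty-second = 1; eighth tied to quarter (eighth + quarter) = 12; sixteenth note = 2; dotted sixteenth note = 3; dotted whole note = 48.
Adding: 6 + 24 + 1 + 12 + 2 + 3 + 48 = 96.
96 ÷ 32 = 3 complete bars with 0 left over.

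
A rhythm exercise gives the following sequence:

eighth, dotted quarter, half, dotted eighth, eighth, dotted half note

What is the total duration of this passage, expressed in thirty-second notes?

66

Working in thirty-second notes: eighth = 4; dotted quarter = 12; half = 16; dotted eighth = 6; eighth = 4; dotted half note = 24.
Altogether 4 + 12 + 16 + 6 + 4 + 24 = 66 thirty-second notes.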